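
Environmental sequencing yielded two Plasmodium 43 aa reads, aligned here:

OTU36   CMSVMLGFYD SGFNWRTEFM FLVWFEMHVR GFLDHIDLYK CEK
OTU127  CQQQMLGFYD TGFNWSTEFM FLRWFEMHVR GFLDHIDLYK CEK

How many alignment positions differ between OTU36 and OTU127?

Mismatches occur at site 2 (M↔Q), site 3 (S↔Q), site 4 (V↔Q), site 11 (S↔T), site 16 (R↔S), site 23 (V↔R).
That gives 6 mismatches out of 43 aligned sites, so the Hamming distance is 6.

6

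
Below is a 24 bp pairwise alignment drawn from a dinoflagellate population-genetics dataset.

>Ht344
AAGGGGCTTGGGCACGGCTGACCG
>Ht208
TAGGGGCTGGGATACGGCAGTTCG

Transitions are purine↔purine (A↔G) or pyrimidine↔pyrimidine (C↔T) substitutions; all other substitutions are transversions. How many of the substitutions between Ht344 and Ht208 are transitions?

3

Differing sites — 1:A/T (Tv); 9:T/G (Tv); 12:G/A (Ti); 13:C/T (Ti); 19:T/A (Tv); 21:A/T (Tv); 22:C/T (Ti).
Of the 7 differences, 3 transitions and 4 transversions, so the answer is 3.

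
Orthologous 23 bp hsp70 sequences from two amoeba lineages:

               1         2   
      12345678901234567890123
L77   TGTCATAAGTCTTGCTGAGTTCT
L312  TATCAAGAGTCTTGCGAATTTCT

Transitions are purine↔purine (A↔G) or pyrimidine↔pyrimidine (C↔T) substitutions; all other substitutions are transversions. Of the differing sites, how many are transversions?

The sequences differ at positions 2 (G/A, transition), 6 (T/A, transversion), 7 (A/G, transition), 16 (T/G, transversion), 17 (G/A, transition), 19 (G/T, transversion).
Of the 6 differences, 3 transitions and 3 transversions, so the answer is 3.

3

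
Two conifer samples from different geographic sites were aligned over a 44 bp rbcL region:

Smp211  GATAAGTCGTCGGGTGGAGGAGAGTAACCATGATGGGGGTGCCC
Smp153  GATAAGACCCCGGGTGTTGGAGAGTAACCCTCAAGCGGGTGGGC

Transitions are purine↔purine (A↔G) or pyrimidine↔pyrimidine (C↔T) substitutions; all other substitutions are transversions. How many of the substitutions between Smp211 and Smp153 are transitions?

1

Mismatches occur at site 7 (T/A, transversion), site 9 (G/C, transversion), site 10 (T/C, transition), site 17 (G/T, transversion), site 18 (A/T, transversion), site 30 (A/C, transversion), site 32 (G/C, transversion), site 34 (T/A, transversion), site 36 (G/C, transversion), site 42 (C/G, transversion), site 43 (C/G, transversion).
Of the 11 differences, 1 transition and 10 transversions, so the answer is 1.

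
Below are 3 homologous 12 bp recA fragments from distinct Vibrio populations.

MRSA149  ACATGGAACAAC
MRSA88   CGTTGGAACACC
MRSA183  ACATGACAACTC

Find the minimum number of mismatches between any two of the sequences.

Pairwise Hamming distances:
  MRSA149 vs MRSA88: 4
  MRSA149 vs MRSA183: 5
  MRSA88 vs MRSA183: 8
The smallest is 4, between MRSA149 and MRSA88.

4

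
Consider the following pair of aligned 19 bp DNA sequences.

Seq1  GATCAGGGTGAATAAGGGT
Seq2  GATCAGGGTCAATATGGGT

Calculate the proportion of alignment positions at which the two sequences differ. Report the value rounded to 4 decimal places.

0.1053

The sequences differ at positions 10 (G/C), 15 (A/T).
There are 2 differences over 19 sites, so p = 2/19 = 0.1053.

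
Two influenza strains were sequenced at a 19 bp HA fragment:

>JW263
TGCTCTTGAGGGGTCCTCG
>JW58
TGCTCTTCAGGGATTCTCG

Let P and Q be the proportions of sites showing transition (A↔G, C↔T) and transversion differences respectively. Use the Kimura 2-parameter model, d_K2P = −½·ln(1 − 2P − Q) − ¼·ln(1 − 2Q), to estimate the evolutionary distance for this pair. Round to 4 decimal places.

The sequences differ at positions 8 (G/C, transversion), 13 (G/A, transition), 15 (C/T, transition).
Of the 3 differences, 2 transitions and 1 transversion over 19 sites: P = 2/19 = 0.105263, Q = 1/19 = 0.052632.
d = −0.5·ln(0.736842) − 0.25·ln(0.894736) = −0.5·(-0.305382) − 0.25·(-0.111227) = 0.1805.

0.1805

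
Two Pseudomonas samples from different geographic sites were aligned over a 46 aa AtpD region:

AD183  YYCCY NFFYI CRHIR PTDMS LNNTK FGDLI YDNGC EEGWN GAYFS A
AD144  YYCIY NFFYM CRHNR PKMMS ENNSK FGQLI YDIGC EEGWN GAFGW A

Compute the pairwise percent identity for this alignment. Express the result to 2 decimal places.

73.91%

The sequences differ at positions 4 (C/I), 10 (I/M), 14 (I/N), 17 (T/K), 18 (D/M), 21 (L/E), 24 (T/S), 28 (D/Q), 33 (N/I), 43 (Y/F), 44 (F/G), 45 (S/W).
34 of the 46 sites match, so the percent identity is 34/46 × 100 = 73.91%.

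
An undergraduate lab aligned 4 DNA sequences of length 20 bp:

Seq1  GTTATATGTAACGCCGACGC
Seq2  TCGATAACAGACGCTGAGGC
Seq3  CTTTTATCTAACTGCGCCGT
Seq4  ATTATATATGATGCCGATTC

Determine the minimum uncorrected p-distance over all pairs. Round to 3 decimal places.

0.300

Pairwise Hamming distances:
  Seq1 vs Seq2: 9
  Seq1 vs Seq3: 7
  Seq1 vs Seq4: 6
  Seq2 vs Seq3: 13
  Seq2 vs Seq4: 10
  Seq3 vs Seq4: 11
The smallest is 6 mismatches, between Seq1 and Seq4; p = 6/20 = 0.300.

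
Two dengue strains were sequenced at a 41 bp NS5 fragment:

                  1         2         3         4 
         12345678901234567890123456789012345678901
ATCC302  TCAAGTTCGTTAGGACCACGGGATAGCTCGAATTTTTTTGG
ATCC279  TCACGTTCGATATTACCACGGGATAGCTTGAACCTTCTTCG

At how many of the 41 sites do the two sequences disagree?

Differing sites — 4:A/C; 10:T/A; 13:G/T; 14:G/T; 29:C/T; 33:T/C; 34:T/C; 37:T/C; 40:G/C.
That gives 9 mismatches out of 41 aligned sites, so the Hamming distance is 9.

9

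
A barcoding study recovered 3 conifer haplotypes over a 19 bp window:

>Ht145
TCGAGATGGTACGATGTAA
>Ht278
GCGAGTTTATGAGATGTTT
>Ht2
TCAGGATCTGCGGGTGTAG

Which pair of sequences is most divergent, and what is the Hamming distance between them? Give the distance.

Pairwise Hamming distances:
  Ht145 vs Ht278: 8
  Ht145 vs Ht2: 9
  Ht278 vs Ht2: 12
The largest is 12, between Ht278 and Ht2.

12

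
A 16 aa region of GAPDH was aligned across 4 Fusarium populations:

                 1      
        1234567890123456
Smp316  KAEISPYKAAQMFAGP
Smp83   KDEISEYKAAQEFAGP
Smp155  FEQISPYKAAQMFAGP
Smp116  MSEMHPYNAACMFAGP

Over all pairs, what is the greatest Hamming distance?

Pairwise Hamming distances:
  Smp316 vs Smp83: 3
  Smp316 vs Smp155: 3
  Smp316 vs Smp116: 6
  Smp83 vs Smp155: 5
  Smp83 vs Smp116: 8
  Smp155 vs Smp116: 7
The largest is 8, between Smp83 and Smp116.

8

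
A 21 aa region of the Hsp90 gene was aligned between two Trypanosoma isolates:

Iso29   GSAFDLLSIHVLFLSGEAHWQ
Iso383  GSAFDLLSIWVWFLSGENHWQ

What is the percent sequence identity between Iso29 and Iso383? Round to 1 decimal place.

85.7%

The sequences differ at positions 10 (H/W), 12 (L/W), 18 (A/N).
18 of the 21 sites match, so the percent identity is 18/21 × 100 = 85.7%.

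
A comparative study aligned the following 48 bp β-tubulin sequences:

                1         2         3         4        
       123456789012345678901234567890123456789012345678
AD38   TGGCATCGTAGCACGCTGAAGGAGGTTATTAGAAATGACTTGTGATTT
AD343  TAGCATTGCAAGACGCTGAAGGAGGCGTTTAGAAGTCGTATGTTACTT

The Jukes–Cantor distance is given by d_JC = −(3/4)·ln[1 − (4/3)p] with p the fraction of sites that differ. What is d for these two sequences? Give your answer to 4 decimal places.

0.4042

Mismatches occur at site 2 (G→A), site 7 (C→T), site 9 (T→C), site 11 (G→A), site 12 (C→G), site 26 (T→C), site 27 (T→G), site 28 (A→T), site 35 (A→G), site 37 (G→C), site 38 (A→G), site 39 (C→T), site 40 (T→A), site 44 (G→T), site 46 (T→C).
p = 15/48 = 0.312500.
d = −0.75 · ln(1 − (4/3)·0.312500) = −0.75 · ln(0.583333) = −0.75 · (-0.538997) = 0.4042.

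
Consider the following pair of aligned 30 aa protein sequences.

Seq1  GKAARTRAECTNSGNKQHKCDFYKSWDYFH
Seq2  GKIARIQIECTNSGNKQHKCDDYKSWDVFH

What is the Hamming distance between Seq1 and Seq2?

6

Mismatches occur at site 3 (A↔I), site 6 (T↔I), site 7 (R↔Q), site 8 (A↔I), site 22 (F↔D), site 28 (Y↔V).
That gives 6 mismatches out of 30 aligned sites, so the Hamming distance is 6.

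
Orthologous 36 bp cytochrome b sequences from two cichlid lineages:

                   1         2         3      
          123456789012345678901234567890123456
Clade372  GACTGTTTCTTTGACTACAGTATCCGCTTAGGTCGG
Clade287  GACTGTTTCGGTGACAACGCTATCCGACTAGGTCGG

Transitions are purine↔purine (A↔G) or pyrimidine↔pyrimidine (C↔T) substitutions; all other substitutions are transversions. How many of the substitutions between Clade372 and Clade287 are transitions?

2

The sequences differ at positions 10 (T/G, transversion), 11 (T/G, transversion), 16 (T/A, transversion), 19 (A/G, transition), 20 (G/C, transversion), 27 (C/A, transversion), 28 (T/C, transition).
Of the 7 differences, 2 transitions and 5 transversions, so the answer is 2.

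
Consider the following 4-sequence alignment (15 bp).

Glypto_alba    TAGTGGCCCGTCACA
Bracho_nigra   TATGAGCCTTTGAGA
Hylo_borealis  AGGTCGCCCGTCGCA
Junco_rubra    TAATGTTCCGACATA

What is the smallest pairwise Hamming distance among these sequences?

4

Pairwise Hamming distances:
  Glypto_alba vs Bracho_nigra: 7
  Glypto_alba vs Hylo_borealis: 4
  Glypto_alba vs Junco_rubra: 5
  Bracho_nigra vs Hylo_borealis: 10
  Bracho_nigra vs Junco_rubra: 10
  Hylo_borealis vs Junco_rubra: 9
The smallest is 4, between Glypto_alba and Hylo_borealis.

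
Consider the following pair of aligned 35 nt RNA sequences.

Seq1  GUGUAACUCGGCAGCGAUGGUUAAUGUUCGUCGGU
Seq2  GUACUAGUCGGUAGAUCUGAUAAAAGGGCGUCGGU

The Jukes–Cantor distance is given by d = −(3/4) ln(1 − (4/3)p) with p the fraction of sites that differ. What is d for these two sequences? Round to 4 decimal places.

0.5128

Differing sites — 3:G/A; 4:U/C; 5:A/U; 7:C/G; 12:C/U; 15:C/A; 16:G/U; 17:A/C; 20:G/A; 22:U/A; 25:U/A; 27:U/G; 28:U/G.
p = 13/35 = 0.371429.
d = −0.75 · ln(1 − (4/3)·0.371429) = −0.75 · ln(0.504761) = −0.75 · (-0.683670) = 0.5128.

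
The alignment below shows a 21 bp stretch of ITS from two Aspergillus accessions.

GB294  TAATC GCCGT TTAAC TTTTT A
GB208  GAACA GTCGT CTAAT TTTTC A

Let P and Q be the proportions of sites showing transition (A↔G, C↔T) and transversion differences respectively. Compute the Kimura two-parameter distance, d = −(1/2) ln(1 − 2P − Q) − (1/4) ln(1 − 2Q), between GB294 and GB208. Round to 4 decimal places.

0.4765

Mismatches occur at site 1 (T→G, transversion), site 4 (T→C, transition), site 5 (C→A, transversion), site 7 (C→T, transition), site 11 (T→C, transition), site 15 (C→T, transition), site 20 (T→C, transition).
Of the 7 differences, 5 transitions and 2 transversions over 21 sites: P = 5/21 = 0.238095, Q = 2/21 = 0.095238.
d = −0.5·ln(0.428572) − 0.25·ln(0.809524) = −0.5·(-0.847297) − 0.25·(-0.211309) = 0.4765.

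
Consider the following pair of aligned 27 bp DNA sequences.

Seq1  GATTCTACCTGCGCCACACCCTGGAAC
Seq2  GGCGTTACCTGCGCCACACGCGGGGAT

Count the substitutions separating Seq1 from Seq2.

Mismatches occur at site 2 (A→G), site 3 (T→C), site 4 (T→G), site 5 (C→T), site 20 (C→G), site 22 (T→G), site 25 (A→G), site 27 (C→T).
That gives 8 mismatches out of 27 aligned sites, so the Hamming distance is 8.

8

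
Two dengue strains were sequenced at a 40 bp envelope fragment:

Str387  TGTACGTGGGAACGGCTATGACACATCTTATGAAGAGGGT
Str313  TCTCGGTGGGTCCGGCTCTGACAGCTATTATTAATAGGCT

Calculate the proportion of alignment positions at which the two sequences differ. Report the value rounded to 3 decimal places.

Differing sites — 2:G/C; 4:A/C; 5:C/G; 11:A/T; 12:A/C; 18:A/C; 24:C/G; 25:A/C; 27:C/A; 32:G/T; 35:G/T; 39:G/C.
There are 12 differences over 40 sites, so p = 12/40 = 0.300.

0.300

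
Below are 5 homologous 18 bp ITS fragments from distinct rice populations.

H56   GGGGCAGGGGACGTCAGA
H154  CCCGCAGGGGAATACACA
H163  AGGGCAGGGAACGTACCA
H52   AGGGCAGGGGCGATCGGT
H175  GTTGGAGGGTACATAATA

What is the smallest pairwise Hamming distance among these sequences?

5

Pairwise Hamming distances:
  H56 vs H154: 7
  H56 vs H163: 5
  H56 vs H52: 6
  H56 vs H175: 7
  H154 vs H163: 9
  H154 vs H52: 10
  H154 vs H175: 10
  H163 vs H52: 8
  H163 vs H175: 8
  H52 vs H175: 11
The smallest is 5, between H56 and H163.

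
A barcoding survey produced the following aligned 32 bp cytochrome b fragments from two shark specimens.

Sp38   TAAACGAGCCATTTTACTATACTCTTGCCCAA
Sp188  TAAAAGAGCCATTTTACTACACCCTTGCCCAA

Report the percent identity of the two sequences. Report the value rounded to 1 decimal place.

90.6%

Mismatches occur at site 5 (C/A), site 20 (T/C), site 23 (T/C).
29 of the 32 sites match, so the percent identity is 29/32 × 100 = 90.6%.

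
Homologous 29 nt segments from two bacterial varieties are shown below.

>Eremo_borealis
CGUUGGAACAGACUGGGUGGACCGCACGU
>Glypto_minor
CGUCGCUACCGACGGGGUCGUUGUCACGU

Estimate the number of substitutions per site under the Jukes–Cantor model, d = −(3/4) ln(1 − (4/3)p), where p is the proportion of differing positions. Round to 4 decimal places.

0.4618

Differing sites — 4:U/C; 6:G/C; 7:A/U; 10:A/C; 14:U/G; 19:G/C; 21:A/U; 22:C/U; 23:C/G; 24:G/U.
p = 10/29 = 0.344828.
d = −0.75 · ln(1 − (4/3)·0.344828) = −0.75 · ln(0.540229) = −0.75 · (-0.615762) = 0.4618.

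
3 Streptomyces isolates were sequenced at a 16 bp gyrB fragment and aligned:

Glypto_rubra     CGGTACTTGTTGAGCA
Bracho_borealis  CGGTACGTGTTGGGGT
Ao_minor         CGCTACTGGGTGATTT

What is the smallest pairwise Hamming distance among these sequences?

4

Pairwise Hamming distances:
  Glypto_rubra vs Bracho_borealis: 4
  Glypto_rubra vs Ao_minor: 6
  Bracho_borealis vs Ao_minor: 7
The smallest is 4, between Glypto_rubra and Bracho_borealis.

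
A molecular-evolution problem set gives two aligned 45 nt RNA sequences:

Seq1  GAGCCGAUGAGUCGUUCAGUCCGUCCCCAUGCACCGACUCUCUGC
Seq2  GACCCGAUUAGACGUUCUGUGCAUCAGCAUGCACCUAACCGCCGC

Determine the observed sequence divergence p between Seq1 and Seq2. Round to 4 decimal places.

Differing sites — 3:G/C; 9:G/U; 12:U/A; 18:A/U; 21:C/G; 23:G/A; 26:C/A; 27:C/G; 36:G/U; 38:C/A; 39:U/C; 41:U/G; 43:U/C.
There are 13 differences over 45 sites, so p = 13/45 = 0.2889.

0.2889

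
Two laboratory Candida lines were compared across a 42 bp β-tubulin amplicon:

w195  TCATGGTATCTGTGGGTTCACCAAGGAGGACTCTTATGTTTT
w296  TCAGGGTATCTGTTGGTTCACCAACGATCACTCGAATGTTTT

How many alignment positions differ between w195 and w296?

The sequences differ at positions 4 (T/G), 14 (G/T), 25 (G/C), 28 (G/T), 29 (G/C), 34 (T/G), 35 (T/A).
That gives 7 mismatches out of 42 aligned sites, so the Hamming distance is 7.

7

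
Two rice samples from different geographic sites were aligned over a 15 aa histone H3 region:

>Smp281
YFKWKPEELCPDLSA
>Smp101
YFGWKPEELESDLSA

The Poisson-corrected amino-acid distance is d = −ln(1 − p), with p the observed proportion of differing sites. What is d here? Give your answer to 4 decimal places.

The sequences differ at positions 3 (K/G), 10 (C/E), 11 (P/S).
p = 3/15 = 0.200000.
d = −ln(1 − 0.200000) = −ln(0.800000) = 0.2231.

0.2231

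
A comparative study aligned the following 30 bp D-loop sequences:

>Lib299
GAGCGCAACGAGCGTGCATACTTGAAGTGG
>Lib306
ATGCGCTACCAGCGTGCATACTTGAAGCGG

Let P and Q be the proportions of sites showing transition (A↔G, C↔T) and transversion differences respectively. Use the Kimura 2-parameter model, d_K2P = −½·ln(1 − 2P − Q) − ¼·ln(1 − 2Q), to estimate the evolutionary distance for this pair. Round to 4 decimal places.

0.1886

Mismatches occur at site 1 (G→A, transition), site 2 (A→T, transversion), site 7 (A→T, transversion), site 10 (G→C, transversion), site 28 (T→C, transition).
Of the 5 differences, 2 transitions and 3 transversions over 30 sites: P = 2/30 = 0.066667, Q = 3/30 = 0.100000.
d = −0.5·ln(0.766666) − 0.25·ln(0.800000) = −0.5·(-0.265704) − 0.25·(-0.223144) = 0.1886.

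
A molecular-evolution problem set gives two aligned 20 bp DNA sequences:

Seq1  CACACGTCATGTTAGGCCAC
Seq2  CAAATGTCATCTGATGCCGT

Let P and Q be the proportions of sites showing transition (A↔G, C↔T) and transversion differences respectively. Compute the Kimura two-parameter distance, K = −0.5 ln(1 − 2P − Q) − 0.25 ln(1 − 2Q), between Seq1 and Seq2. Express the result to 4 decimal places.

The sequences differ at positions 3 (C/A, transversion), 5 (C/T, transition), 11 (G/C, transversion), 13 (T/G, transversion), 15 (G/T, transversion), 19 (A/G, transition), 20 (C/T, transition).
Of the 7 differences, 3 transitions and 4 transversions over 20 sites: P = 3/20 = 0.150000, Q = 4/20 = 0.200000.
d = −0.5·ln(0.500000) − 0.25·ln(0.600000) = −0.5·(-0.693147) − 0.25·(-0.510826) = 0.4743.

0.4743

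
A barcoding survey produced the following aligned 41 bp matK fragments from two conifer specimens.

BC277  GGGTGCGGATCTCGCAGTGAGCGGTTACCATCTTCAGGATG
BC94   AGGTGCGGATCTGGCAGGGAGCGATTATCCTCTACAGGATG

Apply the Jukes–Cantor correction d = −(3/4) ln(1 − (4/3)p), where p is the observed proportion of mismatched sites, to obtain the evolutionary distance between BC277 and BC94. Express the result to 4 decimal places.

0.1937

Differing sites — 1:G/A; 13:C/G; 18:T/G; 24:G/A; 28:C/T; 30:A/C; 34:T/A.
p = 7/41 = 0.170732.
d = −0.75 · ln(1 − (4/3)·0.170732) = −0.75 · ln(0.772357) = −0.75 · (-0.258308) = 0.1937.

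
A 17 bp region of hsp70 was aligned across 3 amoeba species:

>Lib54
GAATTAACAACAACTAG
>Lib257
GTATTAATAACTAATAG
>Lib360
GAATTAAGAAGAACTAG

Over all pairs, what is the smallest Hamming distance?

2

Pairwise Hamming distances:
  Lib54 vs Lib257: 4
  Lib54 vs Lib360: 2
  Lib257 vs Lib360: 5
The smallest is 2, between Lib54 and Lib360.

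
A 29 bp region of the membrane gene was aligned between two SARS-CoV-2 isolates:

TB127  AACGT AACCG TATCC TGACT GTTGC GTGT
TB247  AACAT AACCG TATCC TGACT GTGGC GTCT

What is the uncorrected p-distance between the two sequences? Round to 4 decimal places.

The sequences differ at positions 4 (G/A), 23 (T/G), 28 (G/C).
There are 3 differences over 29 sites, so p = 3/29 = 0.1034.

0.1034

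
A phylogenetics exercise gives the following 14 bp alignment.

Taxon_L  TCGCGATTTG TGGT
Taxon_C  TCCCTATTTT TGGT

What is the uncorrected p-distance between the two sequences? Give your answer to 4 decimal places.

0.2143

The sequences differ at positions 3 (G/C), 5 (G/T), 10 (G/T).
There are 3 differences over 14 sites, so p = 3/14 = 0.2143.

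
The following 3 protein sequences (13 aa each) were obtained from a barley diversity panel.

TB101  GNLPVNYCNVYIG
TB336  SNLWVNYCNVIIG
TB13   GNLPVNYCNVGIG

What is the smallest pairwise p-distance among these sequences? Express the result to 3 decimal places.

0.077

Pairwise Hamming distances:
  TB101 vs TB336: 3
  TB101 vs TB13: 1
  TB336 vs TB13: 3
The smallest is 1 mismatch, between TB101 and TB13; p = 1/13 = 0.077.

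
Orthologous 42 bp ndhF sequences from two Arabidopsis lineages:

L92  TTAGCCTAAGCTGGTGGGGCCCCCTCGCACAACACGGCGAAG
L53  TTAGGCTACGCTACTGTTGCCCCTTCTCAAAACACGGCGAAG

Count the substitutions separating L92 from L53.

Mismatches occur at site 5 (C↔G), site 9 (A↔C), site 13 (G↔A), site 14 (G↔C), site 17 (G↔T), site 18 (G↔T), site 24 (C↔T), site 27 (G↔T), site 30 (C↔A).
That gives 9 mismatches out of 42 aligned sites, so the Hamming distance is 9.

9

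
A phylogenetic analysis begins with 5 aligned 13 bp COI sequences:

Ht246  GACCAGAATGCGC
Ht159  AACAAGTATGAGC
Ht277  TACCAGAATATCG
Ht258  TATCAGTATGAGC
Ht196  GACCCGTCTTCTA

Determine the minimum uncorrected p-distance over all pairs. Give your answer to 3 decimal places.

0.231

Pairwise Hamming distances:
  Ht246 vs Ht159: 4
  Ht246 vs Ht277: 5
  Ht246 vs Ht258: 4
  Ht246 vs Ht196: 6
  Ht159 vs Ht277: 7
  Ht159 vs Ht258: 3
  Ht159 vs Ht196: 8
  Ht277 vs Ht258: 6
  Ht277 vs Ht196: 8
  Ht258 vs Ht196: 8
The smallest is 3 mismatches, between Ht159 and Ht258; p = 3/13 = 0.231.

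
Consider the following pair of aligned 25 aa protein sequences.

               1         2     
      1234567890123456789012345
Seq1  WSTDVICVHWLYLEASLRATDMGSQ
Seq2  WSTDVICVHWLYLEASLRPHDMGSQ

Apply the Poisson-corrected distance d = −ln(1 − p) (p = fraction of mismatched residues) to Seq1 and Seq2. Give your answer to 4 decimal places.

Mismatches occur at site 19 (A→P), site 20 (T→H).
p = 2/25 = 0.080000.
d = −ln(1 − 0.080000) = −ln(0.920000) = 0.0834.

0.0834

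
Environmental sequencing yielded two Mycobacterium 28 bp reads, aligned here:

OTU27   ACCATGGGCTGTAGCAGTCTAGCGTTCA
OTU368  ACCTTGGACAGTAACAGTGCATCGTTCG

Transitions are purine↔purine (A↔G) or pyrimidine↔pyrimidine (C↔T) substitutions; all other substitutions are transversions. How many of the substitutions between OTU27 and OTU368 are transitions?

Differing sites — 4:A/T (Tv); 8:G/A (Ti); 10:T/A (Tv); 14:G/A (Ti); 19:C/G (Tv); 20:T/C (Ti); 22:G/T (Tv); 28:A/G (Ti).
Of the 8 differences, 4 transitions and 4 transversions, so the answer is 4.

4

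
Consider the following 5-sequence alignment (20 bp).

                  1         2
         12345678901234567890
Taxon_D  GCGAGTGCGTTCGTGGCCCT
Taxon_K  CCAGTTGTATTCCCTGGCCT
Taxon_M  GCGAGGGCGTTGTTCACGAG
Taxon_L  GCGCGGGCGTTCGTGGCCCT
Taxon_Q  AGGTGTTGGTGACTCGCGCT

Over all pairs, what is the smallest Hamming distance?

2

Pairwise Hamming distances:
  Taxon_D vs Taxon_K: 10
  Taxon_D vs Taxon_M: 8
  Taxon_D vs Taxon_L: 2
  Taxon_D vs Taxon_Q: 10
  Taxon_K vs Taxon_M: 16
  Taxon_K vs Taxon_L: 11
  Taxon_K vs Taxon_Q: 14
  Taxon_M vs Taxon_L: 8
  Taxon_M vs Taxon_Q: 12
  Taxon_L vs Taxon_Q: 11
The smallest is 2, between Taxon_D and Taxon_L.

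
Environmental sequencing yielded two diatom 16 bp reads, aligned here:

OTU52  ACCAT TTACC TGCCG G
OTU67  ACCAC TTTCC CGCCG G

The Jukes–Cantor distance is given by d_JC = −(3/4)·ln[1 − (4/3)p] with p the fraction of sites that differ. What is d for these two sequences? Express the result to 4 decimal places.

Mismatches occur at site 5 (T↔C), site 8 (A↔T), site 11 (T↔C).
p = 3/16 = 0.187500.
d = −0.75 · ln(1 − (4/3)·0.187500) = −0.75 · ln(0.750000) = −0.75 · (-0.287682) = 0.2158.

0.2158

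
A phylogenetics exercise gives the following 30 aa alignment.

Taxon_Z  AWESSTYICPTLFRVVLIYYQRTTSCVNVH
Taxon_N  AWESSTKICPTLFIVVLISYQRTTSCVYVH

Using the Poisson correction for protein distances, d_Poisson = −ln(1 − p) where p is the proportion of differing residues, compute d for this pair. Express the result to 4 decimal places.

The sequences differ at positions 7 (Y/K), 14 (R/I), 19 (Y/S), 28 (N/Y).
p = 4/30 = 0.133333.
d = −ln(1 − 0.133333) = −ln(0.866667) = 0.1431.

0.1431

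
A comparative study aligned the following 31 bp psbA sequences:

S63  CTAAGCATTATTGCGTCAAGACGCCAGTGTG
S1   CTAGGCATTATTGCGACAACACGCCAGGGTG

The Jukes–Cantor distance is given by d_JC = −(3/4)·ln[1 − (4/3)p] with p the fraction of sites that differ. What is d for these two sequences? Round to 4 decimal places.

0.1416

The sequences differ at positions 4 (A/G), 16 (T/A), 20 (G/C), 28 (T/G).
p = 4/31 = 0.129032.
d = −0.75 · ln(1 − (4/3)·0.129032) = −0.75 · ln(0.827957) = −0.75 · (-0.188794) = 0.1416.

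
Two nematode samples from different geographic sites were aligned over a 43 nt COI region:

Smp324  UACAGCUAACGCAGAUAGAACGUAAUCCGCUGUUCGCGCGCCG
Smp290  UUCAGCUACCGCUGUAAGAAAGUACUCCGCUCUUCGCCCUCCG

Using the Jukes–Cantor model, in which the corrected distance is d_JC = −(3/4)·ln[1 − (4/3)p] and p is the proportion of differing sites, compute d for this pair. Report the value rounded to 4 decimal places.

Mismatches occur at site 2 (A→U), site 9 (A→C), site 13 (A→U), site 15 (A→U), site 16 (U→A), site 21 (C→A), site 25 (A→C), site 32 (G→C), site 38 (G→C), site 40 (G→U).
p = 10/43 = 0.232558.
d = −0.75 · ln(1 − (4/3)·0.232558) = −0.75 · ln(0.689923) = −0.75 · (-0.371175) = 0.2784.

0.2784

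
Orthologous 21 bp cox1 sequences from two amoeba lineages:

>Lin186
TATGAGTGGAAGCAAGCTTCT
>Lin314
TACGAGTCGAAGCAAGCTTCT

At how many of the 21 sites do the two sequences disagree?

Differing sites — 3:T/C; 8:G/C.
That gives 2 mismatches out of 21 aligned sites, so the Hamming distance is 2.

2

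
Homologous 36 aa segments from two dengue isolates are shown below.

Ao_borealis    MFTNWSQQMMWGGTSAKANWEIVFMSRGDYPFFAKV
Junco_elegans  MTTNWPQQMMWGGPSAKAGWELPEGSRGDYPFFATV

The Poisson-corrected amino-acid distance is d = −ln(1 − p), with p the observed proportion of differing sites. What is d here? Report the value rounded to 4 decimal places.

Mismatches occur at site 2 (F/T), site 6 (S/P), site 14 (T/P), site 19 (N/G), site 22 (I/L), site 23 (V/P), site 24 (F/E), site 25 (M/G), site 35 (K/T).
p = 9/36 = 0.250000.
d = −ln(1 − 0.250000) = −ln(0.750000) = 0.2877.

0.2877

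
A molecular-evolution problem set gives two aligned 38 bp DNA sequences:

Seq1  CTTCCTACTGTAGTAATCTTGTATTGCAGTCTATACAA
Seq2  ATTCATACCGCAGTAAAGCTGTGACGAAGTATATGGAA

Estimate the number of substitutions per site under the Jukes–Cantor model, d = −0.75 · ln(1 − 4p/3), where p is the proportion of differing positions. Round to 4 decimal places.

The sequences differ at positions 1 (C/A), 5 (C/A), 9 (T/C), 11 (T/C), 17 (T/A), 18 (C/G), 19 (T/C), 23 (A/G), 24 (T/A), 25 (T/C), 27 (C/A), 31 (C/A), 35 (A/G), 36 (C/G).
p = 14/38 = 0.368421.
d = −0.75 · ln(1 − (4/3)·0.368421) = −0.75 · ln(0.508772) = −0.75 · (-0.675755) = 0.5068.

0.5068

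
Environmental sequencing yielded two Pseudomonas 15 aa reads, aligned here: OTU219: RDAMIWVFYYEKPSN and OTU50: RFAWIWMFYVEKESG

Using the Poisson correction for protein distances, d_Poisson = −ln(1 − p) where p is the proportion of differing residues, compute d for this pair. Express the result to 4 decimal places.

Mismatches occur at site 2 (D→F), site 4 (M→W), site 7 (V→M), site 10 (Y→V), site 13 (P→E), site 15 (N→G).
p = 6/15 = 0.400000.
d = −ln(1 − 0.400000) = −ln(0.600000) = 0.5108.

0.5108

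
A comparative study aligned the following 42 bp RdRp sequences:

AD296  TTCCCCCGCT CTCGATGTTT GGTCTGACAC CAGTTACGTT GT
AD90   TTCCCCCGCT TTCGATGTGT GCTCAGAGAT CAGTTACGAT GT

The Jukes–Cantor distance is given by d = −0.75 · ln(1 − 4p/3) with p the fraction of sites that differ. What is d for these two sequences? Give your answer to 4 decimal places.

Differing sites — 11:C/T; 19:T/G; 22:G/C; 25:T/A; 28:C/G; 30:C/T; 39:T/A.
p = 7/42 = 0.166667.
d = −0.75 · ln(1 − (4/3)·0.166667) = −0.75 · ln(0.777777) = −0.75 · (-0.251315) = 0.1885.

0.1885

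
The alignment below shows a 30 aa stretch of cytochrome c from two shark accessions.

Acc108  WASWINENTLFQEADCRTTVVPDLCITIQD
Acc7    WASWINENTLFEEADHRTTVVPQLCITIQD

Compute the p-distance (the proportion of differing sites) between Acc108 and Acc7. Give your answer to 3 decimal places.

0.100

Differing sites — 12:Q/E; 16:C/H; 23:D/Q.
There are 3 differences over 30 sites, so p = 3/30 = 0.100.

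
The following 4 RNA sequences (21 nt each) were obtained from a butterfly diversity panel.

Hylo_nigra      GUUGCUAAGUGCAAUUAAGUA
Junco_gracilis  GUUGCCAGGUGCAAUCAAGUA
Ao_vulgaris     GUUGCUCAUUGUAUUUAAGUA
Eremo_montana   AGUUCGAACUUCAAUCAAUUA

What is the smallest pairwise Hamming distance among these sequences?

Pairwise Hamming distances:
  Hylo_nigra vs Junco_gracilis: 3
  Hylo_nigra vs Ao_vulgaris: 4
  Hylo_nigra vs Eremo_montana: 8
  Junco_gracilis vs Ao_vulgaris: 7
  Junco_gracilis vs Eremo_montana: 8
  Ao_vulgaris vs Eremo_montana: 11
The smallest is 3, between Hylo_nigra and Junco_gracilis.

3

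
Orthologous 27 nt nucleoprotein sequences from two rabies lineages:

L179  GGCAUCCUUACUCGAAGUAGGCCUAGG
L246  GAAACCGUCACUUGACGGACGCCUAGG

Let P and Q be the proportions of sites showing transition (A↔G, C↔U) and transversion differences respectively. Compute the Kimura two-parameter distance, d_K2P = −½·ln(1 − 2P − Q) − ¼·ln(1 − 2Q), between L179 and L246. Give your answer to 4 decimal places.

Differing sites — 2:G/A (Ti); 3:C/A (Tv); 5:U/C (Ti); 7:C/G (Tv); 9:U/C (Ti); 13:C/U (Ti); 16:A/C (Tv); 18:U/G (Tv); 20:G/C (Tv).
Of the 9 differences, 4 transitions and 5 transversions over 27 sites: P = 4/27 = 0.148148, Q = 5/27 = 0.185185.
d = −0.5·ln(0.518519) − 0.25·ln(0.629630) = −0.5·(-0.656779) − 0.25·(-0.462623) = 0.4440.

0.4440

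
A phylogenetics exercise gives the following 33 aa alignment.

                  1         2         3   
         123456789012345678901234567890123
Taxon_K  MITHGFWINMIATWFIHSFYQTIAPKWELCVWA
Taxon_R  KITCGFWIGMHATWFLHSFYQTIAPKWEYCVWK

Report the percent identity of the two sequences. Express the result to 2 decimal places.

78.79%

Differing sites — 1:M/K; 4:H/C; 9:N/G; 11:I/H; 16:I/L; 29:L/Y; 33:A/K.
26 of the 33 sites match, so the percent identity is 26/33 × 100 = 78.79%.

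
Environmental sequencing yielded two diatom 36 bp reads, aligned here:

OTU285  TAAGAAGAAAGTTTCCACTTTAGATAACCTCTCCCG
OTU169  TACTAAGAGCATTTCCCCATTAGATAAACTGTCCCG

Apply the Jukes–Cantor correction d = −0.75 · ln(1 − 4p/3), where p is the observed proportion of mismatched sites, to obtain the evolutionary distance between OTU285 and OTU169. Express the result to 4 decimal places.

0.3041

Differing sites — 3:A/C; 4:G/T; 9:A/G; 10:A/C; 11:G/A; 17:A/C; 19:T/A; 28:C/A; 31:C/G.
p = 9/36 = 0.250000.
d = −0.75 · ln(1 − (4/3)·0.250000) = −0.75 · ln(0.666667) = −0.75 · (-0.405465) = 0.3041.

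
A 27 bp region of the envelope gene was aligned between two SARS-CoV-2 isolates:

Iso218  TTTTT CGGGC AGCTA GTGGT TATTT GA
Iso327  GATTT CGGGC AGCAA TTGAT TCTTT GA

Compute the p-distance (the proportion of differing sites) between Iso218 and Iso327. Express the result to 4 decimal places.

0.2222

Differing sites — 1:T/G; 2:T/A; 14:T/A; 16:G/T; 19:G/A; 22:A/C.
There are 6 differences over 27 sites, so p = 6/27 = 0.2222.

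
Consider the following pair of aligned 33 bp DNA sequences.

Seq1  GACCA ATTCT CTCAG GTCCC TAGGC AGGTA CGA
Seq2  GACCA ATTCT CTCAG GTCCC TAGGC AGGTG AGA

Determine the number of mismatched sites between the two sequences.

Mismatches occur at site 30 (A/G), site 31 (C/A).
That gives 2 mismatches out of 33 aligned sites, so the Hamming distance is 2.

2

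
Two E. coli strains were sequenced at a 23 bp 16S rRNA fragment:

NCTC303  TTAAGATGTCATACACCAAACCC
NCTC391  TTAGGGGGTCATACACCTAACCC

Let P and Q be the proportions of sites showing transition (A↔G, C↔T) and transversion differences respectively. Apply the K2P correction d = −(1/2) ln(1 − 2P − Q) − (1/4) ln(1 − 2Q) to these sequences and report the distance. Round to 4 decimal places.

Differing sites — 4:A/G (Ti); 6:A/G (Ti); 7:T/G (Tv); 18:A/T (Tv).
Of the 4 differences, 2 transitions and 2 transversions over 23 sites: P = 2/23 = 0.086957, Q = 2/23 = 0.086957.
d = −0.5·ln(0.739129) − 0.25·ln(0.826086) = −0.5·(-0.302283) − 0.25·(-0.191056) = 0.1989.

0.1989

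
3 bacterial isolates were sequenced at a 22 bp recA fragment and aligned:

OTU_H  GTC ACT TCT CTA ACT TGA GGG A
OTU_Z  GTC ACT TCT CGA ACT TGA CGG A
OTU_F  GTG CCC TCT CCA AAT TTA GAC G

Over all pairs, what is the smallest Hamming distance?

Pairwise Hamming distances:
  OTU_H vs OTU_Z: 2
  OTU_H vs OTU_F: 9
  OTU_Z vs OTU_F: 10
The smallest is 2, between OTU_H and OTU_Z.

2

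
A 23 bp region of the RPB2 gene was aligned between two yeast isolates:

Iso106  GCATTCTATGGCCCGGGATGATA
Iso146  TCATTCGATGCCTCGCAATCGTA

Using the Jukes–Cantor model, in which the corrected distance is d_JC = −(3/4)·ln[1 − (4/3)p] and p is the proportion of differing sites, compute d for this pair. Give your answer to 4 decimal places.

0.4674

The sequences differ at positions 1 (G/T), 7 (T/G), 11 (G/C), 13 (C/T), 16 (G/C), 17 (G/A), 20 (G/C), 21 (A/G).
p = 8/23 = 0.347826.
d = −0.75 · ln(1 − (4/3)·0.347826) = −0.75 · ln(0.536232) = −0.75 · (-0.623188) = 0.4674.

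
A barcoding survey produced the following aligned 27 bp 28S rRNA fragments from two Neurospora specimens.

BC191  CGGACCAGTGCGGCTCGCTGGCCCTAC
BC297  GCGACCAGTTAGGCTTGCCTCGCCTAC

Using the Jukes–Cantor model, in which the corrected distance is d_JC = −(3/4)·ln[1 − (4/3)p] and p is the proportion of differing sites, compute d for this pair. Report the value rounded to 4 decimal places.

The sequences differ at positions 1 (C/G), 2 (G/C), 10 (G/T), 11 (C/A), 16 (C/T), 19 (T/C), 20 (G/T), 21 (G/C), 22 (C/G).
p = 9/27 = 0.333333.
d = −0.75 · ln(1 − (4/3)·0.333333) = −0.75 · ln(0.555556) = −0.75 · (-0.587786) = 0.4408.

0.4408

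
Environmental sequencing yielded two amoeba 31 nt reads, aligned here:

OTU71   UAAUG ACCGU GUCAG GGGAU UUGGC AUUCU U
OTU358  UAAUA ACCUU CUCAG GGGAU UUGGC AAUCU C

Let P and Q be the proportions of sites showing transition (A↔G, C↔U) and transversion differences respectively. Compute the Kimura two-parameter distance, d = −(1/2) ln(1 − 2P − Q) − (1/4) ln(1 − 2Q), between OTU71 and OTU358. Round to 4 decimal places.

Mismatches occur at site 5 (G↔A, transition), site 9 (G↔U, transversion), site 11 (G↔C, transversion), site 27 (U↔A, transversion), site 31 (U↔C, transition).
Of the 5 differences, 2 transitions and 3 transversions over 31 sites: P = 2/31 = 0.064516, Q = 3/31 = 0.096774.
d = −0.5·ln(0.774194) − 0.25·ln(0.806452) = −0.5·(-0.255933) − 0.25·(-0.215111) = 0.1817.

0.1817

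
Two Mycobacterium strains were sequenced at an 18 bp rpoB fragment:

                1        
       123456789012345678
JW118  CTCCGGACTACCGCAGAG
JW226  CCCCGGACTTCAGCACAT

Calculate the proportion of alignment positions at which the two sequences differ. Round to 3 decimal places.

Differing sites — 2:T/C; 10:A/T; 12:C/A; 16:G/C; 18:G/T.
There are 5 differences over 18 sites, so p = 5/18 = 0.278.

0.278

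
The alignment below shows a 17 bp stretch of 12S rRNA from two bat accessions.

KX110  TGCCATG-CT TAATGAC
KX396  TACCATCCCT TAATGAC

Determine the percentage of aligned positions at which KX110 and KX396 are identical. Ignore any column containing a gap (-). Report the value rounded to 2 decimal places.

87.50%

Excluding the 1 gap column leaves 16 comparable sites.
Differing sites — 2:G/A; 7:G/C.
14 of the 16 comparable sites match, so the percent identity is 14/16 × 100 = 87.50%.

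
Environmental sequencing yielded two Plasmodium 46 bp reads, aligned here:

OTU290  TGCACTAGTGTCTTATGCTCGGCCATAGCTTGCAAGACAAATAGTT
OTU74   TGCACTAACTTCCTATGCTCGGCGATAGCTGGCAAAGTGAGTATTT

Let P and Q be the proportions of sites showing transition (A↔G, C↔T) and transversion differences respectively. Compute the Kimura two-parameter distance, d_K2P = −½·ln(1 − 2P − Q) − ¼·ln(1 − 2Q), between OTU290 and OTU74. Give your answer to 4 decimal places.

Differing sites — 8:G/A (Ti); 9:T/C (Ti); 10:G/T (Tv); 13:T/C (Ti); 24:C/G (Tv); 31:T/G (Tv); 36:G/A (Ti); 37:A/G (Ti); 38:C/T (Ti); 39:A/G (Ti); 41:A/G (Ti); 44:G/T (Tv).
Of the 12 differences, 8 transitions and 4 transversions over 46 sites: P = 8/46 = 0.173913, Q = 4/46 = 0.086957.
d = −0.5·ln(0.565217) − 0.25·ln(0.826086) = −0.5·(-0.570546) − 0.25·(-0.191056) = 0.3330.

0.3330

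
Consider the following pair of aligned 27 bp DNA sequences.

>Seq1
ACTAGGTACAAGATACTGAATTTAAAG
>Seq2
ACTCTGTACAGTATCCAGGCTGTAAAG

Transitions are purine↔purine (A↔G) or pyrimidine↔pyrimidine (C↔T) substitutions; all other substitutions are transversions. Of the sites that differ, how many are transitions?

2

The sequences differ at positions 4 (A/C, transversion), 5 (G/T, transversion), 11 (A/G, transition), 12 (G/T, transversion), 15 (A/C, transversion), 17 (T/A, transversion), 19 (A/G, transition), 20 (A/C, transversion), 22 (T/G, transversion).
Of the 9 differences, 2 transitions and 7 transversions, so the answer is 2.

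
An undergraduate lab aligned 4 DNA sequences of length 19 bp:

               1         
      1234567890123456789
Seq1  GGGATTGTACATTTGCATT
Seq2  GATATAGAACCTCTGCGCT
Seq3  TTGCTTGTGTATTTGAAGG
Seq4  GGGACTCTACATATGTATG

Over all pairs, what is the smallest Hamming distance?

Pairwise Hamming distances:
  Seq1 vs Seq2: 8
  Seq1 vs Seq3: 8
  Seq1 vs Seq4: 5
  Seq2 vs Seq3: 14
  Seq2 vs Seq4: 12
  Seq3 vs Seq4: 10
The smallest is 5, between Seq1 and Seq4.

5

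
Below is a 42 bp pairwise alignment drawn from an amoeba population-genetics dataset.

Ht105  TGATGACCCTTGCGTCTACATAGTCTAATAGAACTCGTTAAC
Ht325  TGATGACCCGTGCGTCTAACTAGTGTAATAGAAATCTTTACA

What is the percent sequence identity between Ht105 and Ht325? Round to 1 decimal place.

Mismatches occur at site 10 (T→G), site 19 (C→A), site 20 (A→C), site 25 (C→G), site 34 (C→A), site 37 (G→T), site 41 (A→C), site 42 (C→A).
34 of the 42 sites match, so the percent identity is 34/42 × 100 = 81.0%.

81.0%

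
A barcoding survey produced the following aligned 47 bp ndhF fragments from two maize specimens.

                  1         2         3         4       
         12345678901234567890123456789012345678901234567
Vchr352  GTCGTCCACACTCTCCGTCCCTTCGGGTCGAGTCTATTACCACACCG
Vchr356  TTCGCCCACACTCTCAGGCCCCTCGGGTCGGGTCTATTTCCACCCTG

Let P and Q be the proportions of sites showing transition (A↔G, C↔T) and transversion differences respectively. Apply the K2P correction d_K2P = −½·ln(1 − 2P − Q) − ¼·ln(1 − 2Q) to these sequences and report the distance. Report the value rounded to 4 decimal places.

0.2217

Differing sites — 1:G/T (Tv); 5:T/C (Ti); 16:C/A (Tv); 18:T/G (Tv); 22:T/C (Ti); 31:A/G (Ti); 39:A/T (Tv); 44:A/C (Tv); 46:C/T (Ti).
Of the 9 differences, 4 transitions and 5 transversions over 47 sites: P = 4/47 = 0.085106, Q = 5/47 = 0.106383.
d = −0.5·ln(0.723405) − 0.25·ln(0.787234) = −0.5·(-0.323786) − 0.25·(-0.239230) = 0.2217.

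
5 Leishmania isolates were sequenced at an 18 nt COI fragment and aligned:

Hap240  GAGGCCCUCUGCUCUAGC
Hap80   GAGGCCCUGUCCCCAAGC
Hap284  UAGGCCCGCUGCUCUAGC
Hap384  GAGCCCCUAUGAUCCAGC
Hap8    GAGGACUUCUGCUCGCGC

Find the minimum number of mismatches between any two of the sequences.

2

Pairwise Hamming distances:
  Hap240 vs Hap80: 4
  Hap240 vs Hap284: 2
  Hap240 vs Hap384: 4
  Hap240 vs Hap8: 4
  Hap80 vs Hap284: 6
  Hap80 vs Hap384: 6
  Hap80 vs Hap8: 7
  Hap284 vs Hap384: 6
  Hap284 vs Hap8: 6
  Hap384 vs Hap8: 7
The smallest is 2, between Hap240 and Hap284.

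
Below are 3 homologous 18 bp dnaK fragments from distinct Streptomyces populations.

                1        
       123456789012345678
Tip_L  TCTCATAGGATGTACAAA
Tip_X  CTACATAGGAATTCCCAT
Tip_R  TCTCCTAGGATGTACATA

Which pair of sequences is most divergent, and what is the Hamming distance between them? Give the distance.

Pairwise Hamming distances:
  Tip_L vs Tip_X: 8
  Tip_L vs Tip_R: 2
  Tip_X vs Tip_R: 10
The largest is 10, between Tip_X and Tip_R.

10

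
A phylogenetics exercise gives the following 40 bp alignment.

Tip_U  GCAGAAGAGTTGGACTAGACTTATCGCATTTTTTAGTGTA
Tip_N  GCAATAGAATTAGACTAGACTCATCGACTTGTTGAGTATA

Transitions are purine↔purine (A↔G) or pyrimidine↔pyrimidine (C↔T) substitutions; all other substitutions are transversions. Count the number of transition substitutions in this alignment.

5

The sequences differ at positions 4 (G/A, transition), 5 (A/T, transversion), 9 (G/A, transition), 12 (G/A, transition), 22 (T/C, transition), 27 (C/A, transversion), 28 (A/C, transversion), 31 (T/G, transversion), 34 (T/G, transversion), 38 (G/A, transition).
Of the 10 differences, 5 transitions and 5 transversions, so the answer is 5.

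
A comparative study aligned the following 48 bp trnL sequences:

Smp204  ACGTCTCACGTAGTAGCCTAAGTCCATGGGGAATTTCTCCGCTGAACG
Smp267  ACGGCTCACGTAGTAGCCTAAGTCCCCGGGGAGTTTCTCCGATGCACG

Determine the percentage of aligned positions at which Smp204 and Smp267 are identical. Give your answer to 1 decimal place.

Differing sites — 4:T/G; 26:A/C; 27:T/C; 33:A/G; 42:C/A; 45:A/C.
42 of the 48 sites match, so the percent identity is 42/48 × 100 = 87.5%.

87.5%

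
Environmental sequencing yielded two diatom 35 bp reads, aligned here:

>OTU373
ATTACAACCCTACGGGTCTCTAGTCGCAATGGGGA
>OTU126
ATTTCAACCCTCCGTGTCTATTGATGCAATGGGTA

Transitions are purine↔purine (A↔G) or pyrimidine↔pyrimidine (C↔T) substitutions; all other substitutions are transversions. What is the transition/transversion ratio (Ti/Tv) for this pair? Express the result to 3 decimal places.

0.143

Mismatches occur at site 4 (A/T, transversion), site 12 (A/C, transversion), site 15 (G/T, transversion), site 20 (C/A, transversion), site 22 (A/T, transversion), site 24 (T/A, transversion), site 25 (C/T, transition), site 34 (G/T, transversion).
Of the 8 differences, 1 transition and 7 transversions, so Ti/Tv = 1/7 = 0.143.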